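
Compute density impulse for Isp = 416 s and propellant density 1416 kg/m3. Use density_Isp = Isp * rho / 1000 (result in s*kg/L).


rho*Isp = 416 * 1416 / 1000 = 589 s*kg/L

589 s*kg/L


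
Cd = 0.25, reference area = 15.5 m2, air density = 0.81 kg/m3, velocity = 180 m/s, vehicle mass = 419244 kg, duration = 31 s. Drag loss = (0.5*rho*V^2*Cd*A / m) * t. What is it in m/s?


D = 0.5 * 0.81 * 180^2 * 0.25 * 15.5 = 50847.75 N
a = 50847.75 / 419244 = 0.1213 m/s2
dV = 0.1213 * 31 = 3.8 m/s

3.8 m/s


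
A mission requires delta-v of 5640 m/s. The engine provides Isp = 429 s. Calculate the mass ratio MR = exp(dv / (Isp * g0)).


Ve = 429 * 9.81 = 4208.49 m/s
MR = exp(5640 / 4208.49) = 3.82

3.82


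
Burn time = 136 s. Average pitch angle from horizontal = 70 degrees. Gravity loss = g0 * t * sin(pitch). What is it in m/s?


GL = 9.81 * 136 * sin(70 deg) = 1254 m/s

1254 m/s


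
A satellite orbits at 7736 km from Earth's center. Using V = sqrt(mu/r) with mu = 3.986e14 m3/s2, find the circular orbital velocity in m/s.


V = sqrt(3.986e14 / 7736000) = 7178 m/s

7178 m/s


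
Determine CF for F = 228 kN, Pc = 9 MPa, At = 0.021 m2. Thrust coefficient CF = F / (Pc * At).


CF = 228000 / (9e6 * 0.021) = 1.21

1.21


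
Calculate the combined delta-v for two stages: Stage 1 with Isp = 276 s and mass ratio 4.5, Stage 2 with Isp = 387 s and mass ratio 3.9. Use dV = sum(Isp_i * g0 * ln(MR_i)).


dV1 = 276 * 9.81 * ln(4.5) = 4072.4 m/s
dV2 = 387 * 9.81 * ln(3.9) = 5166.9 m/s
Total dV = 4072.4 + 5166.9 = 9239.3 m/s ~ 9239 m/s

9239 m/s


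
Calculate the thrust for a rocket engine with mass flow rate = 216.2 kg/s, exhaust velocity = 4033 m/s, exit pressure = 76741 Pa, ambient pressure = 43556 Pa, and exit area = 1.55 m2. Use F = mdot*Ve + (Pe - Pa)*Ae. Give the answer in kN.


F = 216.2 * 4033 + (76741 - 43556) * 1.55 = 923371.0 N = 923.4 kN

923.4 kN


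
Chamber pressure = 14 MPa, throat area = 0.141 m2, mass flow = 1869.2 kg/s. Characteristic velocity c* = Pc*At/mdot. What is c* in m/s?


c* = 14e6 * 0.141 / 1869.2 = 1056 m/s

1056 m/s


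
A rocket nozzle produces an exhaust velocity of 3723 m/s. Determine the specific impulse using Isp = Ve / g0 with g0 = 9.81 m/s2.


Isp = Ve / g0 = 3723 / 9.81 = 379.5 s

379.5 s


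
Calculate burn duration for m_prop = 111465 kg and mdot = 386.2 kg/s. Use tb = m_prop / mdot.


tb = 111465 / 386.2 = 288.6 s

288.6 s


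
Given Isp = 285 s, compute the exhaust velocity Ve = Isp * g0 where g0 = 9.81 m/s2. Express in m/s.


Ve = Isp * g0 = 285 * 9.81 = 2795.9 m/s

2795.9 m/s


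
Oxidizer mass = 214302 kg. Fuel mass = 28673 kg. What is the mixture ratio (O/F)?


MR = 214302 / 28673 = 7.47

7.47


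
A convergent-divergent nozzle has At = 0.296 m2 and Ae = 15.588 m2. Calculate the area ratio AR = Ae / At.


AR = 15.588 / 0.296 = 52.7

52.7


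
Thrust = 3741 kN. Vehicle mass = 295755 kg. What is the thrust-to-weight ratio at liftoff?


TWR = 3741000 / (295755 * 9.81) = 1.29

1.29


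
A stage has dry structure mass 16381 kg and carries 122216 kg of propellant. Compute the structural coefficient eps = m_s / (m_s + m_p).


eps = 16381 / (16381 + 122216) = 0.1182

0.1182


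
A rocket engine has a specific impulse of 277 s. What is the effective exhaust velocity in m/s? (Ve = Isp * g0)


Ve = Isp * g0 = 277 * 9.81 = 2717.4 m/s

2717.4 m/s


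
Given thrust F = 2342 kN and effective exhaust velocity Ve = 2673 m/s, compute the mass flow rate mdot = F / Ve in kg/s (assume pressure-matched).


mdot = F / Ve = 2342000 / 2673 = 876.2 kg/s

876.2 kg/s


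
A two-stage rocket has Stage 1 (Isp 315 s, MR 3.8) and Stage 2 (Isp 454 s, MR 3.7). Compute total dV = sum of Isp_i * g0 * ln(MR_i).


dV1 = 315 * 9.81 * ln(3.8) = 4125.4 m/s
dV2 = 454 * 9.81 * ln(3.7) = 5827.0 m/s
Total dV = 4125.4 + 5827.0 = 9952.4 m/s ~ 9952 m/s

9952 m/s


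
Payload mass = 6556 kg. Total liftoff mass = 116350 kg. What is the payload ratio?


PR = 6556 / 116350 = 0.0563

0.0563


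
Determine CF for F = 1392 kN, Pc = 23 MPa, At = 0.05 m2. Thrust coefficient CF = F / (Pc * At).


CF = 1392000 / (23e6 * 0.05) = 1.21

1.21


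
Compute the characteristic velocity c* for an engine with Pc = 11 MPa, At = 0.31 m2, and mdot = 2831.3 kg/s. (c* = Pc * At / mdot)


c* = 11e6 * 0.31 / 2831.3 = 1204 m/s

1204 m/s


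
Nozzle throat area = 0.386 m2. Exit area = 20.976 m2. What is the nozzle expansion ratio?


AR = 20.976 / 0.386 = 54.3

54.3


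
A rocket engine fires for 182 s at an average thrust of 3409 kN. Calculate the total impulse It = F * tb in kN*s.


It = 3409 * 182 = 620438 kN*s

620438 kN*s


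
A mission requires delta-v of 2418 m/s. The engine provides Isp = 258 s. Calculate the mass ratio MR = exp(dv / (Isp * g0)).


Ve = 258 * 9.81 = 2530.98 m/s
MR = exp(2418 / 2530.98) = 2.6

2.6


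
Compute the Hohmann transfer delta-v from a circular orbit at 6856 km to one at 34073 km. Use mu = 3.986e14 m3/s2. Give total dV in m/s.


V1 = sqrt(mu/r1) = 7624.88 m/s
dV1 = V1*(sqrt(2*r2/(r1+r2)) - 1) = 2213.82 m/s
V2 = sqrt(mu/r2) = 3420.29 m/s
dV2 = V2*(1 - sqrt(2*r1/(r1+r2))) = 1440.6 m/s
Total dV = 3654 m/s

3654 m/s


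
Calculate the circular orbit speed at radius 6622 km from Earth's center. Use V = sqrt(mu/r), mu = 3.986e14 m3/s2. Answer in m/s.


V = sqrt(3.986e14 / 6622000) = 7758 m/s

7758 m/s


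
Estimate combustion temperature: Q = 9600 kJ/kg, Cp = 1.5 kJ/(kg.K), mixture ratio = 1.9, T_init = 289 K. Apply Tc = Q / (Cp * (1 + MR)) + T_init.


Tc = 9600 / (1.5 * (1 + 1.9)) + 289 = 2496 K

2496 K


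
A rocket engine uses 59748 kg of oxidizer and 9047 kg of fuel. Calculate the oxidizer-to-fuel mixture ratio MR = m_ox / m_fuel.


MR = 59748 / 9047 = 6.6

6.6


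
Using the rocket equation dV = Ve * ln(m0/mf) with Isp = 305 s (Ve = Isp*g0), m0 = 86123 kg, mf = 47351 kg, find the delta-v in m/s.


Ve = 305 * 9.81 = 2992.05 m/s
dV = 2992.05 * ln(86123/47351) = 1790 m/s

1790 m/s


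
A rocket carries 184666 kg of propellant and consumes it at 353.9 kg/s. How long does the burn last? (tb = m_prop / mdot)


tb = 184666 / 353.9 = 521.8 s

521.8 s


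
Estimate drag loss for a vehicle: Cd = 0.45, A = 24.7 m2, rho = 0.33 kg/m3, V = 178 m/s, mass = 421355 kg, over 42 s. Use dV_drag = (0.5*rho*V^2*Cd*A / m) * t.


D = 0.5 * 0.33 * 178^2 * 0.45 * 24.7 = 58107.66 N
a = 58107.66 / 421355 = 0.1379 m/s2
dV = 0.1379 * 42 = 5.8 m/s

5.8 m/s


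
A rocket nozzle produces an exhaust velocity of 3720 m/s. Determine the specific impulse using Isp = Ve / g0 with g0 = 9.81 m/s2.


Isp = Ve / g0 = 3720 / 9.81 = 379.2 s

379.2 s


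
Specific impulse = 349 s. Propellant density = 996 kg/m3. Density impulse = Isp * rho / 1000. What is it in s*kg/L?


rho*Isp = 349 * 996 / 1000 = 348 s*kg/L

348 s*kg/L


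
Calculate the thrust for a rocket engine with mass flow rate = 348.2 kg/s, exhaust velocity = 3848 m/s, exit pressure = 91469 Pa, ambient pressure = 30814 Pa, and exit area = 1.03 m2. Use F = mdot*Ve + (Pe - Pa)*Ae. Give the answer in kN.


F = 348.2 * 3848 + (91469 - 30814) * 1.03 = 1.4023e+06 N = 1402.3 kN

1402.3 kN


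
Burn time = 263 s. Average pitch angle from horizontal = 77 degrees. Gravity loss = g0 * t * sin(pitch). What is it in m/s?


GL = 9.81 * 263 * sin(77 deg) = 2514 m/s

2514 m/s


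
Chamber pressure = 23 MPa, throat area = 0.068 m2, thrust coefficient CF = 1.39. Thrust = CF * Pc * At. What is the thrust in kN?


F = 1.39 * 23e6 * 0.068 = 2.1740e+06 N = 2174.0 kN

2174.0 kN


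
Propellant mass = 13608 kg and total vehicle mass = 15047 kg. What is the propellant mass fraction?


PMF = 13608 / 15047 = 0.904

0.904


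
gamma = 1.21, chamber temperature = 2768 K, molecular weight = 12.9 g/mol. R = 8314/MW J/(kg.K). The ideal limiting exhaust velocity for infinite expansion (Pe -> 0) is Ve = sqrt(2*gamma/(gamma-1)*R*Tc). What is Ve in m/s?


R = 8314 / 12.9 = 644.5 J/(kg.K)
Ve = sqrt(2 * 1.21 / (1.21 - 1) * 644.5 * 2768) = 4534 m/s

4534 m/s


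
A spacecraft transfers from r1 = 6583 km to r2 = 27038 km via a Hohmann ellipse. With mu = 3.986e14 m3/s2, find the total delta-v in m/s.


V1 = sqrt(mu/r1) = 7781.38 m/s
dV1 = V1*(sqrt(2*r2/(r1+r2)) - 1) = 2087.18 m/s
V2 = sqrt(mu/r2) = 3839.56 m/s
dV2 = V2*(1 - sqrt(2*r1/(r1+r2))) = 1436.84 m/s
Total dV = 3524 m/s

3524 m/s


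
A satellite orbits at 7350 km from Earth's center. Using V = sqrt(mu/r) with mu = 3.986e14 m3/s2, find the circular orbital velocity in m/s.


V = sqrt(3.986e14 / 7350000) = 7364 m/s

7364 m/s


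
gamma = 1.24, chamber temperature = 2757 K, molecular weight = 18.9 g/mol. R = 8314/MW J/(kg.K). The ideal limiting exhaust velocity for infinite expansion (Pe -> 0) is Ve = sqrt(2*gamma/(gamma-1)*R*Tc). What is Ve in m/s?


R = 8314 / 18.9 = 439.89 J/(kg.K)
Ve = sqrt(2 * 1.24 / (1.24 - 1) * 439.89 * 2757) = 3540 m/s

3540 m/s


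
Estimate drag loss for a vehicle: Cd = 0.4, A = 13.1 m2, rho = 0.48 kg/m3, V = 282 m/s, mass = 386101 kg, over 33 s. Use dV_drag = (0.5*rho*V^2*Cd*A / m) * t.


D = 0.5 * 0.48 * 282^2 * 0.4 * 13.1 = 100009.38 N
a = 100009.38 / 386101 = 0.259 m/s2
dV = 0.259 * 33 = 8.5 m/s

8.5 m/s


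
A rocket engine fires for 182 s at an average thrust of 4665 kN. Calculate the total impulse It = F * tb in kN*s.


It = 4665 * 182 = 849030 kN*s

849030 kN*s


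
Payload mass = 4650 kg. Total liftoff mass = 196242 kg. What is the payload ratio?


PR = 4650 / 196242 = 0.0237

0.0237


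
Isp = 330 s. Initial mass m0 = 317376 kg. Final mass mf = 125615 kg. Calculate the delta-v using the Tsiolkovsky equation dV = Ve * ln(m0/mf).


Ve = 330 * 9.81 = 3237.3 m/s
dV = 3237.3 * ln(317376/125615) = 3001 m/s

3001 m/s


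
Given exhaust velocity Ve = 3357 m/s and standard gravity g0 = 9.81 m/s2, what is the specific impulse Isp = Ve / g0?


Isp = Ve / g0 = 3357 / 9.81 = 342.2 s

342.2 s


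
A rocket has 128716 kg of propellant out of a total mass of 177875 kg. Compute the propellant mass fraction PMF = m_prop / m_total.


PMF = 128716 / 177875 = 0.724

0.724


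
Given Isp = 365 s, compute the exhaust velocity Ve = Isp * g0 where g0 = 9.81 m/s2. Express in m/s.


Ve = Isp * g0 = 365 * 9.81 = 3580.7 m/s

3580.7 m/s


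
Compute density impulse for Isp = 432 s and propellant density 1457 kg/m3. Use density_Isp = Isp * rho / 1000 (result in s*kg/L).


rho*Isp = 432 * 1457 / 1000 = 629 s*kg/L

629 s*kg/L


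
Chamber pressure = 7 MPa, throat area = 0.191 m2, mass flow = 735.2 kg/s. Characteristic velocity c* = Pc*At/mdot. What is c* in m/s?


c* = 7e6 * 0.191 / 735.2 = 1819 m/s

1819 m/s


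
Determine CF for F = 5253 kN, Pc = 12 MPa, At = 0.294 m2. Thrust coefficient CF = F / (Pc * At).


CF = 5253000 / (12e6 * 0.294) = 1.49

1.49


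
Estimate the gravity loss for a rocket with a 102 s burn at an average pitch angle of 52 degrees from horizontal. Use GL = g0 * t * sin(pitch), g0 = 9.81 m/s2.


GL = 9.81 * 102 * sin(52 deg) = 788 m/s

788 m/s


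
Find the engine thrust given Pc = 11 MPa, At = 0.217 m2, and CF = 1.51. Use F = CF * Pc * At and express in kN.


F = 1.51 * 11e6 * 0.217 = 3.6044e+06 N = 3604.4 kN

3604.4 kN


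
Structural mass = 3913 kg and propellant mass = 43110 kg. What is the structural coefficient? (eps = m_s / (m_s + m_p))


eps = 3913 / (3913 + 43110) = 0.0832

0.0832


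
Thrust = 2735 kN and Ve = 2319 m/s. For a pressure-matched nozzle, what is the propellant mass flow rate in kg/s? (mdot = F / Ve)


mdot = F / Ve = 2735000 / 2319 = 1179.4 kg/s

1179.4 kg/s


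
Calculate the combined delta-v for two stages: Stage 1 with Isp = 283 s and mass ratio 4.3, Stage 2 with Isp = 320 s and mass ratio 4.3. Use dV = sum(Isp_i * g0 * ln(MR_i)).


dV1 = 283 * 9.81 * ln(4.3) = 4049.5 m/s
dV2 = 320 * 9.81 * ln(4.3) = 4578.9 m/s
Total dV = 4049.5 + 4578.9 = 8628.4 m/s ~ 8628 m/s

8628 m/s


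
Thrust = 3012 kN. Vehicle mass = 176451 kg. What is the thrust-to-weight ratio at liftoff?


TWR = 3012000 / (176451 * 9.81) = 1.74

1.74


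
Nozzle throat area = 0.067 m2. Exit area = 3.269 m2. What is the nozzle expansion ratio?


AR = 3.269 / 0.067 = 48.8

48.8


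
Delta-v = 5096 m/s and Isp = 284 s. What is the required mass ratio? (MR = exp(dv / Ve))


Ve = 284 * 9.81 = 2786.04 m/s
MR = exp(5096 / 2786.04) = 6.228

6.228


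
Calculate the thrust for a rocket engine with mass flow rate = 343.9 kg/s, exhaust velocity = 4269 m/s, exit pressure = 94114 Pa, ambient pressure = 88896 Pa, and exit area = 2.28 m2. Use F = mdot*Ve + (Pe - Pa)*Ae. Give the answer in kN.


F = 343.9 * 4269 + (94114 - 88896) * 2.28 = 1.4800e+06 N = 1480.0 kN

1480.0 kN


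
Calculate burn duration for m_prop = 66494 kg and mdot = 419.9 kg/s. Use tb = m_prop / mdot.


tb = 66494 / 419.9 = 158.4 s

158.4 s


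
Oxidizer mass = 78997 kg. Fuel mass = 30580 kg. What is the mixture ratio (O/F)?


MR = 78997 / 30580 = 2.58

2.58


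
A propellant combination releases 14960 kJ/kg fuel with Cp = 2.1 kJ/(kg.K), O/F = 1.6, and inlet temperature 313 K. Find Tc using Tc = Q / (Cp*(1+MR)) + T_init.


Tc = 14960 / (2.1 * (1 + 1.6)) + 313 = 3053 K

3053 K


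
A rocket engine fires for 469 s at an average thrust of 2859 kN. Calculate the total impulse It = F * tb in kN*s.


It = 2859 * 469 = 1340871 kN*s

1340871 kN*s


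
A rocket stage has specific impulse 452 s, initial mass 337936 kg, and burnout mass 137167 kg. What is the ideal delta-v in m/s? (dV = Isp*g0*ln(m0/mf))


Ve = 452 * 9.81 = 4434.12 m/s
dV = 4434.12 * ln(337936/137167) = 3998 m/s

3998 m/s


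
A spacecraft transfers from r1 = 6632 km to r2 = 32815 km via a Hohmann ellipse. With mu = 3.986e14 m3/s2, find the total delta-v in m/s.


V1 = sqrt(mu/r1) = 7752.58 m/s
dV1 = V1*(sqrt(2*r2/(r1+r2)) - 1) = 2247.2 m/s
V2 = sqrt(mu/r2) = 3485.24 m/s
dV2 = V2*(1 - sqrt(2*r1/(r1+r2))) = 1464.25 m/s
Total dV = 3711 m/s

3711 m/s


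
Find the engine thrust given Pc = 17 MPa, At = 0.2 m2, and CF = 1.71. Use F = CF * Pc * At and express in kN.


F = 1.71 * 17e6 * 0.2 = 5.8140e+06 N = 5814.0 kN

5814.0 kN


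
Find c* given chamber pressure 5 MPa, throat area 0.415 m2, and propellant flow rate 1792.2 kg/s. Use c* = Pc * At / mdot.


c* = 5e6 * 0.415 / 1792.2 = 1158 m/s

1158 m/s


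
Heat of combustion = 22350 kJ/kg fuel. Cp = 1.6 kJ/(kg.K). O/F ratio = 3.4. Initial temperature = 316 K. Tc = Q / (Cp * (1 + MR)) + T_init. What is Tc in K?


Tc = 22350 / (1.6 * (1 + 3.4)) + 316 = 3491 K

3491 K


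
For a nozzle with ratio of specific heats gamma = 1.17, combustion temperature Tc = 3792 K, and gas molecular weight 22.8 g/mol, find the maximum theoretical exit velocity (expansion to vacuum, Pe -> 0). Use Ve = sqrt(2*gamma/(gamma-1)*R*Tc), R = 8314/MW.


R = 8314 / 22.8 = 364.65 J/(kg.K)
Ve = sqrt(2 * 1.17 / (1.17 - 1) * 364.65 * 3792) = 4363 m/s

4363 m/s


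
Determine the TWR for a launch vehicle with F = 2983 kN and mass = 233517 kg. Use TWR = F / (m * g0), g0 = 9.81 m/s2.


TWR = 2983000 / (233517 * 9.81) = 1.3

1.3


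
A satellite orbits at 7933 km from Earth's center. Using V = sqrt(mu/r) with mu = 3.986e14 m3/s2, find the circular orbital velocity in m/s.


V = sqrt(3.986e14 / 7933000) = 7088 m/s

7088 m/s


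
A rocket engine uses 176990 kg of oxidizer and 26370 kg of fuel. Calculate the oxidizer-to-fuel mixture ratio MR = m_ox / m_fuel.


MR = 176990 / 26370 = 6.71

6.71


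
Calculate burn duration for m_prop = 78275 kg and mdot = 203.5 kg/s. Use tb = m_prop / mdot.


tb = 78275 / 203.5 = 384.6 s

384.6 s


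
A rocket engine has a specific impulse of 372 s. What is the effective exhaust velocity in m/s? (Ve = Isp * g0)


Ve = Isp * g0 = 372 * 9.81 = 3649.3 m/s

3649.3 m/s


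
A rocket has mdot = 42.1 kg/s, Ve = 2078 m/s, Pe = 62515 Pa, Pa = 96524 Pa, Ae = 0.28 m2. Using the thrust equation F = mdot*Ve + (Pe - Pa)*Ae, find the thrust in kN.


F = 42.1 * 2078 + (62515 - 96524) * 0.28 = 77961.0 N = 78.0 kN

78.0 kN


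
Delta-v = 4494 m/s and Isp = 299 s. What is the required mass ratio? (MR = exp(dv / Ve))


Ve = 299 * 9.81 = 2933.19 m/s
MR = exp(4494 / 2933.19) = 4.628

4.628


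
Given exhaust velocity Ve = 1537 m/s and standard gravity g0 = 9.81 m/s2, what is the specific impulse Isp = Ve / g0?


Isp = Ve / g0 = 1537 / 9.81 = 156.7 s

156.7 s


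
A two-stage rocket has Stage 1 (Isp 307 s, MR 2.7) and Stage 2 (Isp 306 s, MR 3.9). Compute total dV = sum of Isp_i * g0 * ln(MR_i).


dV1 = 307 * 9.81 * ln(2.7) = 2991.3 m/s
dV2 = 306 * 9.81 * ln(3.9) = 4085.5 m/s
Total dV = 2991.3 + 4085.5 = 7076.8 m/s ~ 7077 m/s

7077 m/s


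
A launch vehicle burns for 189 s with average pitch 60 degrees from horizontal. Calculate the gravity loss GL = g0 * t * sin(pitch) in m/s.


GL = 9.81 * 189 * sin(60 deg) = 1606 m/s

1606 m/s


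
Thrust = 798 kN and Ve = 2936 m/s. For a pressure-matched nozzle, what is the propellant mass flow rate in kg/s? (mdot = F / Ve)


mdot = F / Ve = 798000 / 2936 = 271.8 kg/s

271.8 kg/s


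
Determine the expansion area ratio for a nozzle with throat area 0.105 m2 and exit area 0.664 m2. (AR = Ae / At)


AR = 0.664 / 0.105 = 6.3

6.3


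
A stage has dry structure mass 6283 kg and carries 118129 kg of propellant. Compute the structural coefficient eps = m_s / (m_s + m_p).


eps = 6283 / (6283 + 118129) = 0.0505

0.0505


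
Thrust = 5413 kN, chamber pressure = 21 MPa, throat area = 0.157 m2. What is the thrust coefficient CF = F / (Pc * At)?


CF = 5413000 / (21e6 * 0.157) = 1.64

1.64


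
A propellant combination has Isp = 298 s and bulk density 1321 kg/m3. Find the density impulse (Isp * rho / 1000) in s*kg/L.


rho*Isp = 298 * 1321 / 1000 = 394 s*kg/L

394 s*kg/L


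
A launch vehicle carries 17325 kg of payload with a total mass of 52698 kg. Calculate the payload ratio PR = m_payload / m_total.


PR = 17325 / 52698 = 0.3288

0.3288


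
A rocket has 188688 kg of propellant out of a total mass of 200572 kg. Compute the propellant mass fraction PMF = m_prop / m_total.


PMF = 188688 / 200572 = 0.941

0.941


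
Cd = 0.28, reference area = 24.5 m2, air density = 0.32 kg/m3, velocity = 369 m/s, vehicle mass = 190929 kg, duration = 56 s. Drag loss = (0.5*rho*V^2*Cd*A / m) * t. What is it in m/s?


D = 0.5 * 0.32 * 369^2 * 0.28 * 24.5 = 149450.31 N
a = 149450.31 / 190929 = 0.7828 m/s2
dV = 0.7828 * 56 = 43.8 m/s

43.8 m/s


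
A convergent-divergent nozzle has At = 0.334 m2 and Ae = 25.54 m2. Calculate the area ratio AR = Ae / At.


AR = 25.54 / 0.334 = 76.5

76.5


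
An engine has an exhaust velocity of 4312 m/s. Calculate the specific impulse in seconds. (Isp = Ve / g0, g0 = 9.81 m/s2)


Isp = Ve / g0 = 4312 / 9.81 = 439.6 s

439.6 s


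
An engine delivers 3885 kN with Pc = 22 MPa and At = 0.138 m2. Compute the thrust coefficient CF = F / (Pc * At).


CF = 3885000 / (22e6 * 0.138) = 1.28

1.28


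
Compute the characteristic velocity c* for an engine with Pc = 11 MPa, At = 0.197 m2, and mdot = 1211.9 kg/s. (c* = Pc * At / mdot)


c* = 11e6 * 0.197 / 1211.9 = 1788 m/s

1788 m/s


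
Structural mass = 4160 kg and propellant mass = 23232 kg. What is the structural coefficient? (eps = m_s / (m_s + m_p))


eps = 4160 / (4160 + 23232) = 0.1519

0.1519


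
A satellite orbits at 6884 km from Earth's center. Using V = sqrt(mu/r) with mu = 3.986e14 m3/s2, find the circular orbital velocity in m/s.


V = sqrt(3.986e14 / 6884000) = 7609 m/s

7609 m/s


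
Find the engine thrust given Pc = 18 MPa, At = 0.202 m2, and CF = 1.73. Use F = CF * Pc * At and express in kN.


F = 1.73 * 18e6 * 0.202 = 6.2903e+06 N = 6290.3 kN

6290.3 kN


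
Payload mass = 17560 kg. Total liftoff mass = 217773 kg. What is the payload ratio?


PR = 17560 / 217773 = 0.0806

0.0806


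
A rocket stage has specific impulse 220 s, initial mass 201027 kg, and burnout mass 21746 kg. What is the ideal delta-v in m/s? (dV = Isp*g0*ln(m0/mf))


Ve = 220 * 9.81 = 2158.2 m/s
dV = 2158.2 * ln(201027/21746) = 4800 m/s

4800 m/s


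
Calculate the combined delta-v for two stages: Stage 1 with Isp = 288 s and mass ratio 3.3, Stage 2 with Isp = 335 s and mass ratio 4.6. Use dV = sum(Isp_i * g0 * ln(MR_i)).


dV1 = 288 * 9.81 * ln(3.3) = 3373.2 m/s
dV2 = 335 * 9.81 * ln(4.6) = 5015.2 m/s
Total dV = 3373.2 + 5015.2 = 8388.4 m/s ~ 8388 m/s

8388 m/s


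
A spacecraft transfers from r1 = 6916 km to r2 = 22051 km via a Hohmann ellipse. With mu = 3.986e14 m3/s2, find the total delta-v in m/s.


V1 = sqrt(mu/r1) = 7591.74 m/s
dV1 = V1*(sqrt(2*r2/(r1+r2)) - 1) = 1775.65 m/s
V2 = sqrt(mu/r2) = 4251.62 m/s
dV2 = V2*(1 - sqrt(2*r1/(r1+r2))) = 1313.66 m/s
Total dV = 3089 m/s

3089 m/s


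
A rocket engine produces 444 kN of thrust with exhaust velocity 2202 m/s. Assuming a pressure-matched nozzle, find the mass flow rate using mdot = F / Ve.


mdot = F / Ve = 444000 / 2202 = 201.6 kg/s

201.6 kg/s


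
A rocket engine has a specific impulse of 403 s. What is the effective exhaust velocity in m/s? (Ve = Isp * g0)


Ve = Isp * g0 = 403 * 9.81 = 3953.4 m/s

3953.4 m/s


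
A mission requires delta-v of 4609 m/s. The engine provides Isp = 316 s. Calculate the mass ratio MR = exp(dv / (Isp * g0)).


Ve = 316 * 9.81 = 3099.96 m/s
MR = exp(4609 / 3099.96) = 4.423

4.423


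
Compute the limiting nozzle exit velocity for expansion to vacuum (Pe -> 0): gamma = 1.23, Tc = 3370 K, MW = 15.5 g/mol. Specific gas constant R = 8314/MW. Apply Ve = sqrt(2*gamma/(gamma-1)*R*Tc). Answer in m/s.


R = 8314 / 15.5 = 536.39 J/(kg.K)
Ve = sqrt(2 * 1.23 / (1.23 - 1) * 536.39 * 3370) = 4397 m/s

4397 m/s


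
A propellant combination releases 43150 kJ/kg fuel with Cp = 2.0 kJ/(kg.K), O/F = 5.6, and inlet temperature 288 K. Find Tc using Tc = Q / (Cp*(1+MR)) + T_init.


Tc = 43150 / (2.0 * (1 + 5.6)) + 288 = 3557 K

3557 K


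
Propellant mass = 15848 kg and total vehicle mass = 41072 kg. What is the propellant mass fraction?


PMF = 15848 / 41072 = 0.386

0.386


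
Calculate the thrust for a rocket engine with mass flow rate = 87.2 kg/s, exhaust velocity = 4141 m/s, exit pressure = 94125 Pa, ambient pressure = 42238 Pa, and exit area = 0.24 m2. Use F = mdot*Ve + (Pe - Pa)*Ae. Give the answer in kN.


F = 87.2 * 4141 + (94125 - 42238) * 0.24 = 373548.0 N = 373.5 kN

373.5 kN


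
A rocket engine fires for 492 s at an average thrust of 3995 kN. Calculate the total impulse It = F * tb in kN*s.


It = 3995 * 492 = 1965540 kN*s

1965540 kN*s


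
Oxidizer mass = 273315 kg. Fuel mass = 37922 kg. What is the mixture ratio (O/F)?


MR = 273315 / 37922 = 7.21

7.21


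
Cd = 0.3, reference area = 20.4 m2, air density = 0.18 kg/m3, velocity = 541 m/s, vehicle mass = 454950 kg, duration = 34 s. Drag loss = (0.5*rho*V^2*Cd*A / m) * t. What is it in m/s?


D = 0.5 * 0.18 * 541^2 * 0.3 * 20.4 = 161208.69 N
a = 161208.69 / 454950 = 0.3543 m/s2
dV = 0.3543 * 34 = 12.0 m/s

12.0 m/s


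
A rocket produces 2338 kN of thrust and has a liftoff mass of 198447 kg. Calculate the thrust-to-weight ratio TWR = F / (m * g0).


TWR = 2338000 / (198447 * 9.81) = 1.2

1.2


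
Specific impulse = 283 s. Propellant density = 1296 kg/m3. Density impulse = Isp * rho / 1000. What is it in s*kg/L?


rho*Isp = 283 * 1296 / 1000 = 367 s*kg/L

367 s*kg/L


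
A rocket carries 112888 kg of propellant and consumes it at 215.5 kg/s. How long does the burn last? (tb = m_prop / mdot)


tb = 112888 / 215.5 = 523.8 s

523.8 s


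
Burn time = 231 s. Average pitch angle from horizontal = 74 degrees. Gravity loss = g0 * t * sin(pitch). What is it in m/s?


GL = 9.81 * 231 * sin(74 deg) = 2178 m/s

2178 m/s


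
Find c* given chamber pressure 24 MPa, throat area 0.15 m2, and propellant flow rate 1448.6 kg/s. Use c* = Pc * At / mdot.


c* = 24e6 * 0.15 / 1448.6 = 2485 m/s

2485 m/s


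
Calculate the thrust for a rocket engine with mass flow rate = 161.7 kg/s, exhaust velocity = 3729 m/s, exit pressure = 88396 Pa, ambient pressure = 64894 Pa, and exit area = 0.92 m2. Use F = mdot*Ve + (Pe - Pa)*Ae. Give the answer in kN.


F = 161.7 * 3729 + (88396 - 64894) * 0.92 = 624601.0 N = 624.6 kN

624.6 kN


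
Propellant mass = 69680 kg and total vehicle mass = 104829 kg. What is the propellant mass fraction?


PMF = 69680 / 104829 = 0.665

0.665


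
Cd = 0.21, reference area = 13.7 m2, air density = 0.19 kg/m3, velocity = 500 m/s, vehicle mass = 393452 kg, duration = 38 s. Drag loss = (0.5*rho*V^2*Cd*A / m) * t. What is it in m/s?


D = 0.5 * 0.19 * 500^2 * 0.21 * 13.7 = 68328.75 N
a = 68328.75 / 393452 = 0.1737 m/s2
dV = 0.1737 * 38 = 6.6 m/s

6.6 m/s


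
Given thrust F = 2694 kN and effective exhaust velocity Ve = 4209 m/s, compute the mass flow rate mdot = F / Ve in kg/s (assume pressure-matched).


mdot = F / Ve = 2694000 / 4209 = 640.1 kg/s

640.1 kg/s


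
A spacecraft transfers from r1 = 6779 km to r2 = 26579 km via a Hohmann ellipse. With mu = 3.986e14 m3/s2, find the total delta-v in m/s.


V1 = sqrt(mu/r1) = 7668.07 m/s
dV1 = V1*(sqrt(2*r2/(r1+r2)) - 1) = 2011.82 m/s
V2 = sqrt(mu/r2) = 3872.57 m/s
dV2 = V2*(1 - sqrt(2*r1/(r1+r2))) = 1403.71 m/s
Total dV = 3416 m/s

3416 m/s


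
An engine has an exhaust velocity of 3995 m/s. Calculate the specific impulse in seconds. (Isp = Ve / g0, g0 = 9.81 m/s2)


Isp = Ve / g0 = 3995 / 9.81 = 407.2 s

407.2 s


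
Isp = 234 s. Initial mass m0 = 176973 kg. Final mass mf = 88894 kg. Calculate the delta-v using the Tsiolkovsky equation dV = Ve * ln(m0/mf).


Ve = 234 * 9.81 = 2295.54 m/s
dV = 2295.54 * ln(176973/88894) = 1581 m/s

1581 m/s


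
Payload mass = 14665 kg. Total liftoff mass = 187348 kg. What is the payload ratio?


PR = 14665 / 187348 = 0.0783

0.0783


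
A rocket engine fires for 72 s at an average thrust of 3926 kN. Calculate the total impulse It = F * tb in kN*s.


It = 3926 * 72 = 282672 kN*s

282672 kN*s


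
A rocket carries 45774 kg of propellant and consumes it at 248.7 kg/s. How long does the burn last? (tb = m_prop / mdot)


tb = 45774 / 248.7 = 184.1 s

184.1 s


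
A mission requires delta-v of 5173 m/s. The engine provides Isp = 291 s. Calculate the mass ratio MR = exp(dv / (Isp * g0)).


Ve = 291 * 9.81 = 2854.71 m/s
MR = exp(5173 / 2854.71) = 6.123

6.123


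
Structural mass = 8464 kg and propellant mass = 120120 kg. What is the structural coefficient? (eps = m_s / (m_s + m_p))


eps = 8464 / (8464 + 120120) = 0.0658

0.0658


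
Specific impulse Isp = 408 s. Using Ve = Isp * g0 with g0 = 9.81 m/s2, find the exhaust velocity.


Ve = Isp * g0 = 408 * 9.81 = 4002.5 m/s

4002.5 m/s


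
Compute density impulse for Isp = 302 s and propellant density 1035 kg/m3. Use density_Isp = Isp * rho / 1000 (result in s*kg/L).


rho*Isp = 302 * 1035 / 1000 = 313 s*kg/L

313 s*kg/L


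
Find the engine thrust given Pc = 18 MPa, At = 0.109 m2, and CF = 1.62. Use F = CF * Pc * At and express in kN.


F = 1.62 * 18e6 * 0.109 = 3.1784e+06 N = 3178.4 kN

3178.4 kN


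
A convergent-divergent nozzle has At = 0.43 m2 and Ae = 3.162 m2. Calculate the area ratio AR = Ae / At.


AR = 3.162 / 0.43 = 7.4

7.4


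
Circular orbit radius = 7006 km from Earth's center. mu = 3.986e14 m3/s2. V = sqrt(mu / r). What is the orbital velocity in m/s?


V = sqrt(3.986e14 / 7006000) = 7543 m/s

7543 m/s


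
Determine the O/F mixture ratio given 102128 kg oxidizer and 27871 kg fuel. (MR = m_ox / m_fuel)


MR = 102128 / 27871 = 3.66

3.66


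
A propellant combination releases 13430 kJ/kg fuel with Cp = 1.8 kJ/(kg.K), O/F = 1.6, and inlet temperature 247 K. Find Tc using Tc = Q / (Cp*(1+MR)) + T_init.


Tc = 13430 / (1.8 * (1 + 1.6)) + 247 = 3117 K

3117 K


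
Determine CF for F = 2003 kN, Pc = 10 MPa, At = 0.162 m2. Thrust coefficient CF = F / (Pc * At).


CF = 2003000 / (10e6 * 0.162) = 1.24

1.24


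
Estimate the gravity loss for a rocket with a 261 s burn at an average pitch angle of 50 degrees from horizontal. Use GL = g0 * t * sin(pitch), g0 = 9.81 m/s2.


GL = 9.81 * 261 * sin(50 deg) = 1961 m/s

1961 m/s


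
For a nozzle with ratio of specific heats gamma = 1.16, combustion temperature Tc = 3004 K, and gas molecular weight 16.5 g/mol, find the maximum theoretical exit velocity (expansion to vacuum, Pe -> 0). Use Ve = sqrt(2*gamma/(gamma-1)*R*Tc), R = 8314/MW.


R = 8314 / 16.5 = 503.88 J/(kg.K)
Ve = sqrt(2 * 1.16 / (1.16 - 1) * 503.88 * 3004) = 4685 m/s

4685 m/s


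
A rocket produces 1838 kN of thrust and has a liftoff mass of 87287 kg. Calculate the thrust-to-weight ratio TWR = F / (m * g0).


TWR = 1838000 / (87287 * 9.81) = 2.15

2.15


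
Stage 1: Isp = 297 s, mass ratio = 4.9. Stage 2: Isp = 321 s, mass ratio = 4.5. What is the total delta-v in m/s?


dV1 = 297 * 9.81 * ln(4.9) = 4630.3 m/s
dV2 = 321 * 9.81 * ln(4.5) = 4736.4 m/s
Total dV = 4630.3 + 4736.4 = 9366.7 m/s ~ 9367 m/s

9367 m/s


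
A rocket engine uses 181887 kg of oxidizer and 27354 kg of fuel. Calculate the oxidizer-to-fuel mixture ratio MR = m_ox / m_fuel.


MR = 181887 / 27354 = 6.65

6.65


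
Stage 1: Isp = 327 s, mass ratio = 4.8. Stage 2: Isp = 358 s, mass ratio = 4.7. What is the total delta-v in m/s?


dV1 = 327 * 9.81 * ln(4.8) = 5031.9 m/s
dV2 = 358 * 9.81 * ln(4.7) = 5435.0 m/s
Total dV = 5031.9 + 5435.0 = 10466.9 m/s ~ 10467 m/s

10467 m/s


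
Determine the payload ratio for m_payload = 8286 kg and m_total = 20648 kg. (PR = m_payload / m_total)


PR = 8286 / 20648 = 0.4013

0.4013


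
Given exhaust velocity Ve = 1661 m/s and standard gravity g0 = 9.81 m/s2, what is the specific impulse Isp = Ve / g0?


Isp = Ve / g0 = 1661 / 9.81 = 169.3 s

169.3 s


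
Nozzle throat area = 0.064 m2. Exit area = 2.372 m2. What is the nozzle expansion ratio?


AR = 2.372 / 0.064 = 37.1

37.1


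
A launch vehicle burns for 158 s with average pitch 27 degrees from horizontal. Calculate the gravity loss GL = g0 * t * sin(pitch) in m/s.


GL = 9.81 * 158 * sin(27 deg) = 704 m/s

704 m/s


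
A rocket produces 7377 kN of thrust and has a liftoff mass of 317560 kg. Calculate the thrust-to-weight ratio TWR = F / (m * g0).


TWR = 7377000 / (317560 * 9.81) = 2.37

2.37


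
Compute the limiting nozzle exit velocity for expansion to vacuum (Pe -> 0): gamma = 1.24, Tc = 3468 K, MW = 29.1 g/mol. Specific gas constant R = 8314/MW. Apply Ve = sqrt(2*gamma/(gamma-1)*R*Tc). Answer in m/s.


R = 8314 / 29.1 = 285.7 J/(kg.K)
Ve = sqrt(2 * 1.24 / (1.24 - 1) * 285.7 * 3468) = 3200 m/s

3200 m/s


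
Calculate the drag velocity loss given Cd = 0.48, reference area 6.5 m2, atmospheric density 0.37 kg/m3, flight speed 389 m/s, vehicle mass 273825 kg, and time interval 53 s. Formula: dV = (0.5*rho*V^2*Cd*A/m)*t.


D = 0.5 * 0.37 * 389^2 * 0.48 * 6.5 = 87342.48 N
a = 87342.48 / 273825 = 0.319 m/s2
dV = 0.319 * 53 = 16.9 m/s

16.9 m/s


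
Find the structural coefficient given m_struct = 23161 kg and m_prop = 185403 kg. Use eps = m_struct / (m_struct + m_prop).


eps = 23161 / (23161 + 185403) = 0.111

0.111


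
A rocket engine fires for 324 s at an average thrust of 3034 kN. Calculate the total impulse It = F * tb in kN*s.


It = 3034 * 324 = 983016 kN*s

983016 kN*s


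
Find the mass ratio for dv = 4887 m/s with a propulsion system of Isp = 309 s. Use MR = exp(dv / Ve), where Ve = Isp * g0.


Ve = 309 * 9.81 = 3031.29 m/s
MR = exp(4887 / 3031.29) = 5.014

5.014


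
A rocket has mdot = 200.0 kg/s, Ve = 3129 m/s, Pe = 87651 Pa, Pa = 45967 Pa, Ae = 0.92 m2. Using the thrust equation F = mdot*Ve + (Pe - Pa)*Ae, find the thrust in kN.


F = 200.0 * 3129 + (87651 - 45967) * 0.92 = 664149.0 N = 664.1 kN

664.1 kN


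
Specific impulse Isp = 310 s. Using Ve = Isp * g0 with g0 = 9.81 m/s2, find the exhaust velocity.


Ve = Isp * g0 = 310 * 9.81 = 3041.1 m/s

3041.1 m/s


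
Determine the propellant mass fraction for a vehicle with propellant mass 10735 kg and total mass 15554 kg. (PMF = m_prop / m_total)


PMF = 10735 / 15554 = 0.69

0.69


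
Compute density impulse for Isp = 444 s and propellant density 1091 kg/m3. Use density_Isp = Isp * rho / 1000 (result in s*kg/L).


rho*Isp = 444 * 1091 / 1000 = 484 s*kg/L

484 s*kg/L


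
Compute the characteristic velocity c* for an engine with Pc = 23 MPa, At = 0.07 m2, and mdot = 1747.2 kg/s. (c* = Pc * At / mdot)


c* = 23e6 * 0.07 / 1747.2 = 921 m/s

921 m/s


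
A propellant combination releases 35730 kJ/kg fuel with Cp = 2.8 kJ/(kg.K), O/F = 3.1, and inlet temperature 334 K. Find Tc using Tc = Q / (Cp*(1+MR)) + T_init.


Tc = 35730 / (2.8 * (1 + 3.1)) + 334 = 3446 K

3446 K


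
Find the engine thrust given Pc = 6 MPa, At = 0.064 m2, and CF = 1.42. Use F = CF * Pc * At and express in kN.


F = 1.42 * 6e6 * 0.064 = 545280.0 N = 545.3 kN

545.3 kN


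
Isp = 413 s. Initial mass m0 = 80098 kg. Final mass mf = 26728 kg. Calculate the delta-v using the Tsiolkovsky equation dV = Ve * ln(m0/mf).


Ve = 413 * 9.81 = 4051.53 m/s
dV = 4051.53 * ln(80098/26728) = 4447 m/s

4447 m/s


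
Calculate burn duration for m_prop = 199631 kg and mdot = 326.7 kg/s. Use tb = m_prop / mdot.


tb = 199631 / 326.7 = 611.1 s

611.1 s


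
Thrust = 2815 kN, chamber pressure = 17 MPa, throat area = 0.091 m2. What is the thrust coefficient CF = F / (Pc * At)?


CF = 2815000 / (17e6 * 0.091) = 1.82

1.82


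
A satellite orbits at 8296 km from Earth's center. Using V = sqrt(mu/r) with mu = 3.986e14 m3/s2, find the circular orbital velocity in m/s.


V = sqrt(3.986e14 / 8296000) = 6932 m/s

6932 m/s


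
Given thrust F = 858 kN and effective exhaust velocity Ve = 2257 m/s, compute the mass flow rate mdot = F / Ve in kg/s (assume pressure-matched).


mdot = F / Ve = 858000 / 2257 = 380.2 kg/s

380.2 kg/s


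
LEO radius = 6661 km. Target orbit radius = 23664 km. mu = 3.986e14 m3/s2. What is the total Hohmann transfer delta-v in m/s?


V1 = sqrt(mu/r1) = 7735.69 m/s
dV1 = V1*(sqrt(2*r2/(r1+r2)) - 1) = 1928.33 m/s
V2 = sqrt(mu/r2) = 4104.16 m/s
dV2 = V2*(1 - sqrt(2*r1/(r1+r2))) = 1383.91 m/s
Total dV = 3312 m/s

3312 m/s


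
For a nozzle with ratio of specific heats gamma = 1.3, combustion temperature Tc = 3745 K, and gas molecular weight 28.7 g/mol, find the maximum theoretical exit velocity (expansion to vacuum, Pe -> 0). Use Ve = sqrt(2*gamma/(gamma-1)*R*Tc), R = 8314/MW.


R = 8314 / 28.7 = 289.69 J/(kg.K)
Ve = sqrt(2 * 1.3 / (1.3 - 1) * 289.69 * 3745) = 3066 m/s

3066 m/s


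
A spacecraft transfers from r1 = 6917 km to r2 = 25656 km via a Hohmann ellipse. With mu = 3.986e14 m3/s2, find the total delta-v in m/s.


V1 = sqrt(mu/r1) = 7591.19 m/s
dV1 = V1*(sqrt(2*r2/(r1+r2)) - 1) = 1936.56 m/s
V2 = sqrt(mu/r2) = 3941.61 m/s
dV2 = V2*(1 - sqrt(2*r1/(r1+r2))) = 1372.88 m/s
Total dV = 3309 m/s

3309 m/s


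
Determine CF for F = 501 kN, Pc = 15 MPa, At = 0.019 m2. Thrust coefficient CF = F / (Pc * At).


CF = 501000 / (15e6 * 0.019) = 1.76

1.76


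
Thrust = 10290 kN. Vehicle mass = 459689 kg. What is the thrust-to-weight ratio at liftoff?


TWR = 10290000 / (459689 * 9.81) = 2.28

2.28


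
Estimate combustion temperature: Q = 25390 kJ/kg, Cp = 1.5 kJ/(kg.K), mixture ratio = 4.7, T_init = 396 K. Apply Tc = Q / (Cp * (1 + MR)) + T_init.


Tc = 25390 / (1.5 * (1 + 4.7)) + 396 = 3366 K

3366 K


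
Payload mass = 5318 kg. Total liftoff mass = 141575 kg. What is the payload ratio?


PR = 5318 / 141575 = 0.0376

0.0376


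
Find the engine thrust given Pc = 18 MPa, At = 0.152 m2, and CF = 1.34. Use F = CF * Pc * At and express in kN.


F = 1.34 * 18e6 * 0.152 = 3.6662e+06 N = 3666.2 kN

3666.2 kN


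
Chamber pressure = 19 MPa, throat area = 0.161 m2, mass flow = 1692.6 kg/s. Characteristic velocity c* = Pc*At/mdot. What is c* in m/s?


c* = 19e6 * 0.161 / 1692.6 = 1807 m/s

1807 m/s


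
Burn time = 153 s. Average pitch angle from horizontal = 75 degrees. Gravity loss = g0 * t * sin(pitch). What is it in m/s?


GL = 9.81 * 153 * sin(75 deg) = 1450 m/s

1450 m/s


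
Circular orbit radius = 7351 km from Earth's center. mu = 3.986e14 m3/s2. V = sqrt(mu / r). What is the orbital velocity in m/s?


V = sqrt(3.986e14 / 7351000) = 7364 m/s

7364 m/s


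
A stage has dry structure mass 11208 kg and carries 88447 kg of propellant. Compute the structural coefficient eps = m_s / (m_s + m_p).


eps = 11208 / (11208 + 88447) = 0.1125

0.1125


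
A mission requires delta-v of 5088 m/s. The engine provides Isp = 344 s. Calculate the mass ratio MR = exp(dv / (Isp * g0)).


Ve = 344 * 9.81 = 3374.64 m/s
MR = exp(5088 / 3374.64) = 4.516

4.516


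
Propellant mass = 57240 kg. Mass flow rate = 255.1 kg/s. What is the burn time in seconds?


tb = 57240 / 255.1 = 224.4 s

224.4 s


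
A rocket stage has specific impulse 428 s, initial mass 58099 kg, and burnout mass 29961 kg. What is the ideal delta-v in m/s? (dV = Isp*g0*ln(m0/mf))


Ve = 428 * 9.81 = 4198.68 m/s
dV = 4198.68 * ln(58099/29961) = 2781 m/s

2781 m/s


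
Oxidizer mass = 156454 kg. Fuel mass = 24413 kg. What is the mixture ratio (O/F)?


MR = 156454 / 24413 = 6.41

6.41


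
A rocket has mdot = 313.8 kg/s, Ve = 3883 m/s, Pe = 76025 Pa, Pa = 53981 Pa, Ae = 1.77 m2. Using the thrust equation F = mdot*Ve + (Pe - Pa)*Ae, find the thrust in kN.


F = 313.8 * 3883 + (76025 - 53981) * 1.77 = 1.2575e+06 N = 1257.5 kN

1257.5 kN


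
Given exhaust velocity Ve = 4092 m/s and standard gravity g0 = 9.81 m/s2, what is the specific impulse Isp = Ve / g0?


Isp = Ve / g0 = 4092 / 9.81 = 417.1 s

417.1 s


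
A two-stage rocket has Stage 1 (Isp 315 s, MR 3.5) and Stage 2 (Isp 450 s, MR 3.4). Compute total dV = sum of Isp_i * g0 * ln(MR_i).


dV1 = 315 * 9.81 * ln(3.5) = 3871.2 m/s
dV2 = 450 * 9.81 * ln(3.4) = 5402.4 m/s
Total dV = 3871.2 + 5402.4 = 9273.6 m/s ~ 9274 m/s

9274 m/s


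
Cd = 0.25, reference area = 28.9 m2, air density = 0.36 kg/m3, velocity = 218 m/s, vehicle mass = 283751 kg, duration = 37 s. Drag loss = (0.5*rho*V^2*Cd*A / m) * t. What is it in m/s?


D = 0.5 * 0.36 * 218^2 * 0.25 * 28.9 = 61804.96 N
a = 61804.96 / 283751 = 0.2178 m/s2
dV = 0.2178 * 37 = 8.1 m/s

8.1 m/s


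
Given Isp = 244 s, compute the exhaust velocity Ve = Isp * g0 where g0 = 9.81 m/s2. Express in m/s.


Ve = Isp * g0 = 244 * 9.81 = 2393.6 m/s

2393.6 m/s


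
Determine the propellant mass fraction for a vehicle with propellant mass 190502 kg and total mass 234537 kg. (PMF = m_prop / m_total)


PMF = 190502 / 234537 = 0.812

0.812


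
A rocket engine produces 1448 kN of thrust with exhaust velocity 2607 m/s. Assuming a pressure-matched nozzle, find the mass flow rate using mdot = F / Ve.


mdot = F / Ve = 1448000 / 2607 = 555.4 kg/s

555.4 kg/s


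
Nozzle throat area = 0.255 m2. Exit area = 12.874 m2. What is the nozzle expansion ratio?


AR = 12.874 / 0.255 = 50.5

50.5


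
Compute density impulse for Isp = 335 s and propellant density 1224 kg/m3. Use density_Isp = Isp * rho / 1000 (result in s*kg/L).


rho*Isp = 335 * 1224 / 1000 = 410 s*kg/L

410 s*kg/L


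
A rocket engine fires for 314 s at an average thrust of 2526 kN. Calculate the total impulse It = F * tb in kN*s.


It = 2526 * 314 = 793164 kN*s

793164 kN*s


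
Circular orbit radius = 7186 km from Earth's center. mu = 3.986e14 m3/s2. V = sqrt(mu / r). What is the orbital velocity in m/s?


V = sqrt(3.986e14 / 7186000) = 7448 m/s

7448 m/s
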